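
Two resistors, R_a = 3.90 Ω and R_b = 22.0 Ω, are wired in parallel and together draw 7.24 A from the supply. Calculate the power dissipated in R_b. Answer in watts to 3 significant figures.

The branches share the same voltage, but only the total current is given — find V from the equivalent resistance first.
1/R_eq = 1/3.90 + 1/22.0 ⇒ R_eq = 3.313 Ω
V = I_total × R_eq = 7.240 × 3.313 = 23.98 V
P_R_b = V² / R_b = (23.98)² / 22.0 = 26.15 W

26.1 W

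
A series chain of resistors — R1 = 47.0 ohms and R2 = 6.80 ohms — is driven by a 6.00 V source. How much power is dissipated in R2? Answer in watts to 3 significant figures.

0.0846 W

Every series element carries the same I. Get I from the total resistance, then P = I² × R2.
R_total = 47.0 + 6.80 = 53.80 Ω
I = V / R_total = 6.00 / 53.80 = 0.1115 A
P_R2 = I² × R2 = (0.1115)² × 6.80 = 0.08458 W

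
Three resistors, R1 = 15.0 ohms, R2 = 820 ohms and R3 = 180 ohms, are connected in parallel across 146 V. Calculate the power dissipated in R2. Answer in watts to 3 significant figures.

The supply voltage appears across each parallel branch — just use P = V²/R2.
P_R2 = V² / R2 = (146)² / 820 Ω = 26.00 W

26.0 W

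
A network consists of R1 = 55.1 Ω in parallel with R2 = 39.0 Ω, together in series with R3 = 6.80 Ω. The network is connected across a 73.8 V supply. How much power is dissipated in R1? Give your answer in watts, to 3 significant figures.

Collapse the R1‖R2 pair into one equivalent R_p; then R_p and R3 form a series string.
R_p = (55.1×39.0)/(55.1+39.0) = 22.84 Ω
R_total = R_p + 6.80 = 22.84 + 6.80 = 29.64 Ω
I = V / R_total = 73.8 / 29.64 = 2.490 A
Voltage across the parallel pair: V_p = I × R_p = 2.490 × 22.84 = 56.87 V
R1 sits across V_p; its power is V_p²/R.
P_R1 = (56.87)² / 55.1 = 58.69 W

58.7 W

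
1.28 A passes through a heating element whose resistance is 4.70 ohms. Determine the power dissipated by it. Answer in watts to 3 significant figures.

The current through and the resistance of the element are both given; use P = I²R.
P = (1.280 A)² × 4.70 Ω = 7.700 W

7.70 W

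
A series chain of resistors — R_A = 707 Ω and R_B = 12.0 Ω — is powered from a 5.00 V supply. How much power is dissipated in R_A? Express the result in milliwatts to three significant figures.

Series elements share the same current, so find I first, then use P = I²R.
R_total = 707 + 12.0 = 719.0 Ω
I = V / R_total = 5.00 / 719.0 = 0.006954 A
P_R_A = I² × R_A = (0.006954)² × 707 = 0.03419 W

34.2 mW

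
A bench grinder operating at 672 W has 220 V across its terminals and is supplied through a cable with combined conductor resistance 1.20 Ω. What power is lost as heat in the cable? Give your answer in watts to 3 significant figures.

11.2 W

Only the current and the line resistance are needed for the I²R loss.
I = P / V = 672 / 220 = 3.055 A through the cable.
P_line = I² R_line = (3.055)² × 1.20 = 11.20 W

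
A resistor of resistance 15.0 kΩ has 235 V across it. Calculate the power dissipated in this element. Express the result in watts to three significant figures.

V and R are stated; P = V²/R avoids computing the current.
P = (235 V)² / 15000 Ω = 3.682 W

3.68 W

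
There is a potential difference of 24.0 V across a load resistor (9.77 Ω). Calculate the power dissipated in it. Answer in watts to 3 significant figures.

59.0 W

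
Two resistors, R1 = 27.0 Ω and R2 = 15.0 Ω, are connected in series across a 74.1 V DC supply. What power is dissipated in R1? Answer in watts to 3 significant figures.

Every series element carries the same I. Get I from the total resistance, then P = I² × R1.
R_total = 27.0 + 15.0 = 42.00 Ω
I = V / R_total = 74.1 / 42.00 = 1.764 A
P_R1 = I² × R1 = (1.764)² × 27.0 = 84.04 W

84.0 W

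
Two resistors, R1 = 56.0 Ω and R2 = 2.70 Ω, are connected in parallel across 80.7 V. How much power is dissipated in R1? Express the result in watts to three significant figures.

116 W

The supply voltage appears across each parallel branch — just use P = V²/R1.
P_R1 = V² / R1 = (80.7)² / 56.0 Ω = 116.3 W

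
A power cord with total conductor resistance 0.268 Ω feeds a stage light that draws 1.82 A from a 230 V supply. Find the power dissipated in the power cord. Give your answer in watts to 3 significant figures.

The power cord and load are in series, so the same current flows in both; the loss is I²R_line.
The power cord carries the full 1.82 A.
P_line = I² R_line = (1.820)² × 0.268 = 0.8877 W

0.888 W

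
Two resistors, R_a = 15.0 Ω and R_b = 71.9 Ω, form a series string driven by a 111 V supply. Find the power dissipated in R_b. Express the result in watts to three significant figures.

The current is common to all series resistors; compute it, then apply P = I²R for the target.
R_total = 15.0 + 71.9 = 86.90 Ω
I = V / R_total = 111 / 86.90 = 1.277 A
P_R_b = I² × R_b = (1.277)² × 71.9 = 117.3 W

117 W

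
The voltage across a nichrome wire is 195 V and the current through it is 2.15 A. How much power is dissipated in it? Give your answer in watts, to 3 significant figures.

419 W

V and I are known directly — P = V I, no intermediate step needed.
P = 195 V × 2.150 A = 419.2 W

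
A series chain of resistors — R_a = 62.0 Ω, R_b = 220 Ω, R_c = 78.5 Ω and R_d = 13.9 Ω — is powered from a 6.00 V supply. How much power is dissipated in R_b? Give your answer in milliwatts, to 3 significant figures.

The current is common to all series resistors; compute it, then apply P = I²R for the target.
R_total = 62.0 + 220 + 78.5 + 13.9 = 374.4 Ω
I = V / R_total = 6.00 / 374.4 = 0.01603 A
P_R_b = I² × R_b = (0.01603)² × 220 = 0.05650 W

56.5 mW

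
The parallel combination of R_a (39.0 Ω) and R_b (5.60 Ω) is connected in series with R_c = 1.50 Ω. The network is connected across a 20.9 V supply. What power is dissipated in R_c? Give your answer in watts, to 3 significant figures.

Reduce the parallel combination to a single R_p; the circuit then becomes R_p in series with the remaining resistor.
R_p = (39.0×5.60)/(39.0+5.60) = 4.897 Ω
R_total = R_p + 1.50 = 4.897 + 1.50 = 6.397 Ω
I = V / R_total = 20.9 / 6.397 = 3.267 A
All the supply current flows through R_c; use P = I²R_c.
P_R_c = (3.267)² × 1.50 = 16.01 W

16.0 W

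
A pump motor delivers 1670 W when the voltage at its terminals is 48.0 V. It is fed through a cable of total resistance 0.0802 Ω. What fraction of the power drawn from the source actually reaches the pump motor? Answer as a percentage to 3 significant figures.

94.5 %

I = P / V = 1670 / 48.0 = 34.79 A through the cable.
P_line = I² R_line = (34.79)² × 0.0802 = 97.08 W
P_source = P_load + P_line = 1670 + 97.08 = 1767 W
η = P_load / P_source = 1670 / 1767 = 0.9451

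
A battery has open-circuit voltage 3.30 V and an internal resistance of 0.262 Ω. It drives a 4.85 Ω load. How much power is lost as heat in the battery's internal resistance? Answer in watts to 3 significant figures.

r is in series with the load, so it carries the full circuit current — the loss in it is I²r.
I = ε / (r + R) = 3.30 / (0.262 + 4.85) = 0.6455 A
P_int = I² r = (0.6455)² × 0.262 = 0.1092 W

0.109 W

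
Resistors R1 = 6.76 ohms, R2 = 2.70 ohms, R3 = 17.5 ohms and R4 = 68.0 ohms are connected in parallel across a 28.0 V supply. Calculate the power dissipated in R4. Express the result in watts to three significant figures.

11.5 W

Parallel branches share the same voltage; P = V²/R gives the branch power in one step.
P_R4 = V² / R4 = (28.0)² / 68.0 Ω = 11.53 W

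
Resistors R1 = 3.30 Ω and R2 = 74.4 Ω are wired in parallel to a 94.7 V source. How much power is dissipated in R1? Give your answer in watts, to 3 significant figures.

2720 W

Every branch has 94.7 V across it, so for R1 the power is simply V²/R.
P_R1 = V² / R1 = (94.7)² / 3.30 Ω = 2718 W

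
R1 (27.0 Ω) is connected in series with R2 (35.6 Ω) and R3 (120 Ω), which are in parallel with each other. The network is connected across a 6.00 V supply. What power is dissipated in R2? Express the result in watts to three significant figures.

Reduce the parallel pair to R_p first; the network is then a simple series string.
R_p = (35.6×120)/(35.6+120) = 27.46 Ω
R_total = 27.0 + 27.46 = 54.46 Ω
I = V / R_total = 6.00 / 54.46 = 0.1102 A
Voltage across the parallel pair: V_p = I × R_p = 0.1102 × 27.46 = 3.025 V
R2 sees V_p directly, so P = V_p² / R2.
P_R2 = (3.025)² / 35.6 = 0.2571 W

0.257 W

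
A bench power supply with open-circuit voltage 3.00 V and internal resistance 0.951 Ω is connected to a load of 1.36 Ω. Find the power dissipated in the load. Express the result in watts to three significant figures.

2.29 W

Find the circuit current first, then P = I²R for the load (series elements share I).
I = ε / (r + R) = 3.00 / (0.951 + 1.36) = 1.298 A
P_load = I² R = (1.298)² × 1.36 = 2.292 W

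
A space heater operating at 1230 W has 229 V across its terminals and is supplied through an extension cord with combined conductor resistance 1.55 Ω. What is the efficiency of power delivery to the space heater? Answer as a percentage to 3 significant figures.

96.5 %

I = P / V = 1230 / 229 = 5.371 A through the extension cord.
P_line = I² R_line = (5.371)² × 1.55 = 44.72 W
P_source = P_load + P_line = 1230 + 44.72 = 1275 W
η = P_load / P_source = 1230 / 1275 = 0.9649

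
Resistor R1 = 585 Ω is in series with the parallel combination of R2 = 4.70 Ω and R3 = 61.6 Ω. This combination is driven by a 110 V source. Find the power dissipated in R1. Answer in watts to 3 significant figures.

Replace R2 and R3 with their parallel equivalent so the circuit becomes R1 in series with R_p.
R_p = (4.70×61.6)/(4.70+61.6) = 4.367 Ω
R_total = 585 + 4.367 = 589.4 Ω
I = V / R_total = 110 / 589.4 = 0.1866 A
R1 is in the main series path, so its power is I²R1.
P_R1 = (0.1866)² × 585 = 20.38 W

20.4 W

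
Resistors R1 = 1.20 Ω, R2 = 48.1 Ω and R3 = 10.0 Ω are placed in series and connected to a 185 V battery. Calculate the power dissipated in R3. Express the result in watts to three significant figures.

97.3 W

Every series element carries the same I. Get I from the total resistance, then P = I² × R3.
R_total = 1.20 + 48.1 + 10.0 = 59.30 Ω
I = V / R_total = 185 / 59.30 = 3.120 A
P_R3 = I² × R3 = (3.120)² × 10.0 = 97.33 W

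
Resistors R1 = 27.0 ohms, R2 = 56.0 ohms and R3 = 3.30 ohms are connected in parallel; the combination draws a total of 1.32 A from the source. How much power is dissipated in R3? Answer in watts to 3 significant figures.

4.12 W

Parallel branches share V, not I — compute V via R_eq, then use V²/R for the target branch.
1/R_eq = 1/27.0 + 1/56.0 + 1/3.30 ⇒ R_eq = 2.794 Ω
V = I_total × R_eq = 1.320 × 2.794 = 3.688 V
P_R3 = V² / R3 = (3.688)² / 3.30 = 4.121 W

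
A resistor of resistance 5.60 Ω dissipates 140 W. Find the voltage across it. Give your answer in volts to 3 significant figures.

From P = V I = I²R = V²/R, with the two given quantities we get V = √(P R).
V = √(140 × 5.60) = 28.00 V

28.0 V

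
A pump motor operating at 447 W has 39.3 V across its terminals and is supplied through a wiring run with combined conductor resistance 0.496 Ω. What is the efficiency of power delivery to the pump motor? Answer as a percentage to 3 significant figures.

I = P / V = 447 / 39.3 = 11.37 A through the wiring run.
P_line = I² R_line = (11.37)² × 0.496 = 64.17 W
P_source = P_load + P_line = 447.0 + 64.17 = 511.2 W
η = P_load / P_source = 447.0 / 511.2 = 0.8745

87.4 %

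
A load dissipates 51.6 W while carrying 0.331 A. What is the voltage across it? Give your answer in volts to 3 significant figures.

156 V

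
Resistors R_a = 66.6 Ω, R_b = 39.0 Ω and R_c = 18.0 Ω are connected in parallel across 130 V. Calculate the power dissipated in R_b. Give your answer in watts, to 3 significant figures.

Each parallel branch sees the full supply voltage, so P = V²/R applies directly to the target branch.
P_R_b = V² / R_b = (130)² / 39.0 Ω = 433.3 W

433 W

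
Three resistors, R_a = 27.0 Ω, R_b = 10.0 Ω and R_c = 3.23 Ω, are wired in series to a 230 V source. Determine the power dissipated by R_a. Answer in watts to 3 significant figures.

In a series string the same current flows through every resistor — find that current, then P = I²R for the one we want.
R_total = 27.0 + 10.0 + 3.23 = 40.23 Ω
I = V / R_total = 230 / 40.23 = 5.717 A
P_R_a = I² × R_a = (5.717)² × 27.0 = 882.5 W

883 W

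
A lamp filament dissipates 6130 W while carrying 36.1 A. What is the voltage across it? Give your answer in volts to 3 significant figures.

Rearranging the power relation for the two known quantities gives V = P / I.
V = 6130 / 36.10 = 169.8 V

170 V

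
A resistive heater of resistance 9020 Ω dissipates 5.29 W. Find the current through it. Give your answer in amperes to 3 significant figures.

The two known quantities fix the third via I = √(P / R).
I = √(5.29 / 9020) = 0.02422 A

0.0242 A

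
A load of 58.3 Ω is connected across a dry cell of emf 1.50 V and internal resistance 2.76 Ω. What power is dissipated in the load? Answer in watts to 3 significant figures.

With r and R in series, I = ε/(r+R); the load dissipates I²R.
I = ε / (r + R) = 1.50 / (2.76 + 58.3) = 0.02457 A
P_load = I² R = (0.02457)² × 58.3 = 0.03518 W

0.0352 W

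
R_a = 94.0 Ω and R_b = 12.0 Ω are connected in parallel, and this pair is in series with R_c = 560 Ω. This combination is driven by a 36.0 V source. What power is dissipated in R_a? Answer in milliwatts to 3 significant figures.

First find R_p for the parallel pair, then treat R_p + R_c as a series loop.
R_p = (94.0×12.0)/(94.0+12.0) = 10.64 Ω
R_total = R_p + 560 = 10.64 + 560 = 570.6 Ω
I = V / R_total = 36.0 / 570.6 = 0.06309 A
Voltage across the parallel pair: V_p = I × R_p = 0.06309 × 10.64 = 0.6713 V
R_a sits across V_p; its power is V_p²/R.
P_R_a = (0.6713)² / 94.0 = 0.004795 W

4.79 mW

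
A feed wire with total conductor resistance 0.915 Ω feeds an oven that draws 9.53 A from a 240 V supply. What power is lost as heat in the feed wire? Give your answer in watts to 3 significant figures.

83.1 W

The feed wire and load are in series, so the same current flows in both; the loss is I²R_line.
The feed wire carries the full 9.53 A.
P_line = I² R_line = (9.530)² × 0.915 = 83.10 W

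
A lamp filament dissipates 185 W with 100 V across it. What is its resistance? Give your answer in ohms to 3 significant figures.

54.1 Ω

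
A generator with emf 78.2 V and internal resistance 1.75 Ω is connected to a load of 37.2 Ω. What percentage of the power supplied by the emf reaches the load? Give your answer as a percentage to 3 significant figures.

Both r and R carry the same current, so the power split is just the resistance split: η = R/(R+r).
η = R / (R + r) = 37.2 / (37.2 + 1.75) = 0.9551

95.5 %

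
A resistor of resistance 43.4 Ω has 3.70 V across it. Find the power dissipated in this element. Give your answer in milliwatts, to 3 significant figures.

With V across and R both known, P = V²/R gives the dissipation directly.
P = (3.70 V)² / 43.4 Ω = 0.3154 W

315 mW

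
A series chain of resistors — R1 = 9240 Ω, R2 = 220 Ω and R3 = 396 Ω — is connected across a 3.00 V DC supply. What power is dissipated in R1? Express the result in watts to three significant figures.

Series elements share the same current, so find I first, then use P = I²R.
R_total = 9240 + 220 + 396 = 9856 Ω
I = V / R_total = 3.00 / 9856 = 0.0003044 A
P_R1 = I² × R1 = (0.0003044)² × 9240 = 0.0008561 W

0.000856 W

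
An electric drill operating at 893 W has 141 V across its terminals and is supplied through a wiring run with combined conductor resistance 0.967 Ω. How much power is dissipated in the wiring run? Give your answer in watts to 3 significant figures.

Only the current and the line resistance are needed for the I²R loss.
I = P / V = 893 / 141 = 6.333 A through the wiring run.
P_line = I² R_line = (6.333)² × 0.967 = 38.79 W

38.8 W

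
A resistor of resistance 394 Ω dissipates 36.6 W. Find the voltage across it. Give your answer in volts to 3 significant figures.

120 V

Inverting the appropriate power form: V = √(P R).
V = √(36.6 × 394) = 120.1 V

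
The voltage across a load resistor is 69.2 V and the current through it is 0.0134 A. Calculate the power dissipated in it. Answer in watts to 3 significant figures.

0.927 W

With V and I both given, power follows immediately from P = V I.
P = 69.2 V × 0.01340 A = 0.9273 W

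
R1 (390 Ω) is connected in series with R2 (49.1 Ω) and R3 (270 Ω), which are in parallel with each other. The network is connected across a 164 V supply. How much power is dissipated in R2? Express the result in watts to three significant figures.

5.08 W

Replace R2 and R3 with their parallel equivalent so the circuit becomes R1 in series with R_p.
R_p = (49.1×270)/(49.1+270) = 41.54 Ω
R_total = 390 + 41.54 = 431.5 Ω
I = V / R_total = 164 / 431.5 = 0.3800 A
Voltage across the parallel pair: V_p = I × R_p = 0.3800 × 41.54 = 15.79 V
R2 sees V_p directly, so P = V_p² / R2.
P_R2 = (15.79)² / 49.1 = 5.077 W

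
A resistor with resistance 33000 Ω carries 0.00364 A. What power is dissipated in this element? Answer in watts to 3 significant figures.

0.437 W

Knowing I and R, the power is just I²R — no need to find V first.
P = (0.003640 A)² × 33000 Ω = 0.4372 W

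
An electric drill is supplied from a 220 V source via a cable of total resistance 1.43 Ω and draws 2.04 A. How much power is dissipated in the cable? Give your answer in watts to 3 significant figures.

Line loss is just I²R for the cable — we know both I and R_line directly.
The cable carries the full 2.04 A.
P_line = I² R_line = (2.040)² × 1.43 = 5.951 W

5.95 W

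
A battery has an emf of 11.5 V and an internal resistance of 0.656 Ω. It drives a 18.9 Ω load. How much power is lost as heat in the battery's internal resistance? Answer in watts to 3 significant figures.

0.227 W

The source's internal resistance is just another series element carrying I; its dissipation is I²r.
I = ε / (r + R) = 11.5 / (0.656 + 18.9) = 0.5881 A
P_int = I² r = (0.5881)² × 0.656 = 0.2269 W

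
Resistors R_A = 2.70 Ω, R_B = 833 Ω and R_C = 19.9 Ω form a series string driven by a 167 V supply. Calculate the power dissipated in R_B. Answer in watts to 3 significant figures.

31.7 W

The current is common to all series resistors; compute it, then apply P = I²R for the target.
R_total = 2.70 + 833 + 19.9 = 855.6 Ω
I = V / R_total = 167 / 855.6 = 0.1952 A
P_R_B = I² × R_B = (0.1952)² × 833 = 31.73 W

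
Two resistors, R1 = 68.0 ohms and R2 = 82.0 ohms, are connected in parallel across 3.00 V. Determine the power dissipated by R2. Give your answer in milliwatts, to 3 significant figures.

R2 sits directly across the source, so P = V²/R with V = 3.00 V.
P_R2 = V² / R2 = (3.00)² / 82.0 Ω = 0.1098 W

110 mW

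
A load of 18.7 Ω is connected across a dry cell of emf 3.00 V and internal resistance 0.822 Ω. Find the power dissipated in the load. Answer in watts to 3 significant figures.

The internal resistance and the load are in series, so the same I flows through both; get I from ε/(r+R), then I²R for the load.
I = ε / (r + R) = 3.00 / (0.822 + 18.7) = 0.1537 A
P_load = I² R = (0.1537)² × 18.7 = 0.4416 W

0.442 W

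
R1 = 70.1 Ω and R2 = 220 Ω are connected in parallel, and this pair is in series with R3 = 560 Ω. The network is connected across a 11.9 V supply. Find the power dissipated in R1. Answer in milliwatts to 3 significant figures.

Combine R1 and R2 into their parallel equivalent first, reducing the network to two series resistors.
R_p = (70.1×220)/(70.1+220) = 53.16 Ω
R_total = R_p + 560 = 53.16 + 560 = 613.2 Ω
I = V / R_total = 11.9 / 613.2 = 0.01941 A
Voltage across the parallel pair: V_p = I × R_p = 0.01941 × 53.16 = 1.032 V
Use P = V²/R for R1 with V = V_p.
P_R1 = (1.032)² / 70.1 = 0.01518 W

15.2 mW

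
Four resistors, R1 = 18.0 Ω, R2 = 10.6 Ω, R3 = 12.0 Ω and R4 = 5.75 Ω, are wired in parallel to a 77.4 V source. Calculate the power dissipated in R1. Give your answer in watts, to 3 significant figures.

R1 sits directly across the source, so P = V²/R with V = 77.4 V.
P_R1 = V² / R1 = (77.4)² / 18.0 Ω = 332.8 W

333 W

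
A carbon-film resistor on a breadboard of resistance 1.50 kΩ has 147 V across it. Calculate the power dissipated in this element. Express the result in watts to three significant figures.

14.4 W

With V across and R both known, P = V²/R gives the dissipation directly.
P = (147 V)² / 1500 Ω = 14.41 W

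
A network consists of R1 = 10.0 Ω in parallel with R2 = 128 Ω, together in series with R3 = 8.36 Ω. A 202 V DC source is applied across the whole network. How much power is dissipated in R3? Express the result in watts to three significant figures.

First find R_p for the parallel pair, then treat R_p + R3 as a series loop.
R_p = (10.0×128)/(10.0+128) = 9.275 Ω
R_total = R_p + 8.36 = 9.275 + 8.36 = 17.64 Ω
I = V / R_total = 202 / 17.64 = 11.45 A
R3 carries the full series current, so P = I²R.
P_R3 = (11.45)² × 8.36 = 1097 W

1100 W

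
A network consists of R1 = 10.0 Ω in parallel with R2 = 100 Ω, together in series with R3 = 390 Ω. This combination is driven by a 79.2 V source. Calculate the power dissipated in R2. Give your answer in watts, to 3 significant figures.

0.0325 W

Reduce the parallel combination to a single R_p; the circuit then becomes R_p in series with the remaining resistor.
R_p = (10.0×100)/(10.0+100) = 9.091 Ω
R_total = R_p + 390 = 9.091 + 390 = 399.1 Ω
I = V / R_total = 79.2 / 399.1 = 0.1985 A
Voltage across the parallel pair: V_p = I × R_p = 0.1985 × 9.091 = 1.804 V
R2 has V_p across it, so P = V_p²/R2.
P_R2 = (1.804)² / 100 = 0.03255 W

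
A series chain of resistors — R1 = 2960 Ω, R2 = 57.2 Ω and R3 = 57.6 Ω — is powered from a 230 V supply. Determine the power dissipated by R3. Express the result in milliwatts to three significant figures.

322 mW

Since the resistors are in series they all carry the loop current I = V/R_total; the power in any one is I²R.
R_total = 2960 + 57.2 + 57.6 = 3075 Ω
I = V / R_total = 230 / 3075 = 0.07480 A
P_R3 = I² × R3 = (0.07480)² × 57.6 = 0.3223 W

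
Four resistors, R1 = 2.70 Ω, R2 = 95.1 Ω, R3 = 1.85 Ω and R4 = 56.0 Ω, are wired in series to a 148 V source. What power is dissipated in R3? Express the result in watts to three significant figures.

1.67 W

The current is common to all series resistors; compute it, then apply P = I²R for the target.
R_total = 2.70 + 95.1 + 1.85 + 56.0 = 155.7 Ω
I = V / R_total = 148 / 155.7 = 0.9509 A
P_R3 = I² × R3 = (0.9509)² × 1.85 = 1.673 W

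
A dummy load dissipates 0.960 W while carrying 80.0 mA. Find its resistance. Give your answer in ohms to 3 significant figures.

Inverting the appropriate power form: R = P / I².
R = 0.960 / (0.08000)² = 150.0 Ω

150 Ω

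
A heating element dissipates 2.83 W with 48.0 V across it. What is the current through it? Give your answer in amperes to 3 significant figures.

0.0590 A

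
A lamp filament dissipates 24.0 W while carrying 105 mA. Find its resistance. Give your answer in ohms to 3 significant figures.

The two known quantities fix the third via R = P / I².
R = 24.0 / (0.1050)² = 2177 Ω

2180 Ω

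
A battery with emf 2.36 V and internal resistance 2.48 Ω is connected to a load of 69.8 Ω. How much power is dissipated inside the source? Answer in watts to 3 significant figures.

0.00264 W

The internal resistance carries the same current as the load; P_int = I²r.
I = ε / (r + R) = 2.36 / (2.48 + 69.8) = 0.03265 A
P_int = I² r = (0.03265)² × 2.48 = 0.002644 W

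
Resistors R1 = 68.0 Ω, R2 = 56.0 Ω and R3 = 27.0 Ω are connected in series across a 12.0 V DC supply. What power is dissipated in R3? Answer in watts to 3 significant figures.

Every series element carries the same I. Get I from the total resistance, then P = I² × R3.
R_total = 68.0 + 56.0 + 27.0 = 151.0 Ω
I = V / R_total = 12.0 / 151.0 = 0.07947 A
P_R3 = I² × R3 = (0.07947)² × 27.0 = 0.1705 W

0.171 W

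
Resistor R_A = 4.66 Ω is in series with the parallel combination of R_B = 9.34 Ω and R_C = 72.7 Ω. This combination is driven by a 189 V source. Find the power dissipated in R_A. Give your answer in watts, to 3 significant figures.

995 W

Replace R_B and R_C with their parallel equivalent so the circuit becomes R_A in series with R_p.
R_p = (9.34×72.7)/(9.34+72.7) = 8.277 Ω
R_total = 4.66 + 8.277 = 12.94 Ω
I = V / R_total = 189 / 12.94 = 14.61 A
R_A is in the main series path, so its power is I²R_A.
P_R_A = (14.61)² × 4.66 = 994.6 W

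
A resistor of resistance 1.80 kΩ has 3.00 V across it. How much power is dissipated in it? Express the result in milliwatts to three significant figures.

With V across and R both known, P = V²/R gives the dissipation directly.
P = (3.00 V)² / 1800 Ω = 0.005000 W

5.00 mW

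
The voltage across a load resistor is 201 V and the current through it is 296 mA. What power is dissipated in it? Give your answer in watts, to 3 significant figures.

Both the voltage across and the current through the element are known, so P = V I applies directly.
P = 201 V × 0.2960 A = 59.50 W

59.5 W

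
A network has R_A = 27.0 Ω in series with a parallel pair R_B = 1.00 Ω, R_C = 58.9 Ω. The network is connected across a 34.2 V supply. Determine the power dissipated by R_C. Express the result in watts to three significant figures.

0.0245 W

Replace R_B and R_C with their parallel equivalent so the circuit becomes R_A in series with R_p.
R_p = (1.00×58.9)/(1.00+58.9) = 0.9833 Ω
R_total = 27.0 + 0.9833 = 27.98 Ω
I = V / R_total = 34.2 / 27.98 = 1.222 A
Voltage across the parallel pair: V_p = I × R_p = 1.222 × 0.9833 = 1.202 V
R_C is across V_p, so use P = V²/R for that branch.
P_R_C = (1.202)² / 58.9 = 0.02452 W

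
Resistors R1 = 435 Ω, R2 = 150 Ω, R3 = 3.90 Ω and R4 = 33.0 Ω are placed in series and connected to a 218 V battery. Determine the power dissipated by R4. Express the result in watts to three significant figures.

Since the resistors are in series they all carry the loop current I = V/R_total; the power in any one is I²R.
R_total = 435 + 150 + 3.90 + 33.0 = 621.9 Ω
I = V / R_total = 218 / 621.9 = 0.3505 A
P_R4 = I² × R4 = (0.3505)² × 33.0 = 4.055 W

4.05 W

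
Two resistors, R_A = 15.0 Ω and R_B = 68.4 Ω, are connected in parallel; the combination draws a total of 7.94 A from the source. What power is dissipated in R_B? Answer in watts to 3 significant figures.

Parallel branches share V, not I — compute V via R_eq, then use V²/R for the target branch.
1/R_eq = 1/15.0 + 1/68.4 ⇒ R_eq = 12.30 Ω
V = I_total × R_eq = 7.940 × 12.30 = 97.68 V
P_R_B = V² / R_B = (97.68)² / 68.4 = 139.5 W

139 W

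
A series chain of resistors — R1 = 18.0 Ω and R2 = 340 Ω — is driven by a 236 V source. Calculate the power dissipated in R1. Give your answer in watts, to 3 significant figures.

In a series string the same current flows through every resistor — find that current, then P = I²R for the one we want.
R_total = 18.0 + 340 = 358.0 Ω
I = V / R_total = 236 / 358.0 = 0.6592 A
P_R1 = I² × R1 = (0.6592)² × 18.0 = 7.822 W

7.82 W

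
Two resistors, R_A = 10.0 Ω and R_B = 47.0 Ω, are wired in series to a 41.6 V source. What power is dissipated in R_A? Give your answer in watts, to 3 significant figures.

Every series element carries the same I. Get I from the total resistance, then P = I² × R_A.
R_total = 10.0 + 47.0 = 57.00 Ω
I = V / R_total = 41.6 / 57.00 = 0.7298 A
P_R_A = I² × R_A = (0.7298)² × 10.0 = 5.326 W

5.33 W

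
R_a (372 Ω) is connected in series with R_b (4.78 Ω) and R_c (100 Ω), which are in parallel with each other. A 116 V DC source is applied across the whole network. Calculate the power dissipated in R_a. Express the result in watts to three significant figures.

35.3 W

First combine the parallel branches into one equivalent R_p, then R_a + R_p is a series pair.
R_p = (4.78×100)/(4.78+100) = 4.562 Ω
R_total = 372 + 4.562 = 376.6 Ω
I = V / R_total = 116 / 376.6 = 0.3081 A
All the current flows through R_a; use P = I²R.
P_R_a = (0.3081)² × 372 = 35.30 W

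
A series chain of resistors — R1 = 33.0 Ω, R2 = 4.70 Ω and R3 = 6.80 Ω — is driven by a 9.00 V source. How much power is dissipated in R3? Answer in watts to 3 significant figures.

The current is common to all series resistors; compute it, then apply P = I²R for the target.
R_total = 33.0 + 4.70 + 6.80 = 44.50 Ω
I = V / R_total = 9.00 / 44.50 = 0.2022 A
P_R3 = I² × R3 = (0.2022)² × 6.80 = 0.2781 W

0.278 W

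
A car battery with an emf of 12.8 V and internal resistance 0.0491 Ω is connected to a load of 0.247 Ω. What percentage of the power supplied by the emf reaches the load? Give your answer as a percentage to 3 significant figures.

Both r and R carry the same current, so the power split is just the resistance split: η = R/(R+r).
η = R / (R + r) = 0.247 / (0.247 + 0.0491) = 0.8342

83.4 %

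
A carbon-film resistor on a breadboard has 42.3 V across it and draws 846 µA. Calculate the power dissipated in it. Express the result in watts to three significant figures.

Since both terminal voltage and current are stated, P = V I gives the power in one step.
P = 42.3 V × 0.0008460 A = 0.03579 W

0.0358 W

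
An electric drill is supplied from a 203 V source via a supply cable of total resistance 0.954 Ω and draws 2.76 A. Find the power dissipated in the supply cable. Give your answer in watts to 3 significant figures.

7.27 W

The supply cable and load are in series, so the same current flows in both; the loss is I²R_line.
The supply cable carries the full 2.76 A.
P_line = I² R_line = (2.760)² × 0.954 = 7.267 W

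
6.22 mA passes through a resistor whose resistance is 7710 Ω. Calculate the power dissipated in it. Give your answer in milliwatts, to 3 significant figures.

Current and resistance are given, so P = I²R is the direct form.
P = (0.006220 A)² × 7710 Ω = 0.2983 W

298 mW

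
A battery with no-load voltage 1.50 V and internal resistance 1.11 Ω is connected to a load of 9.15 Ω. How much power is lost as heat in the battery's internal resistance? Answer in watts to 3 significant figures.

0.0237 W

Internal loss is I²r, with I set by the total series resistance r+R.
I = ε / (r + R) = 1.50 / (1.11 + 9.15) = 0.1462 A
P_int = I² r = (0.1462)² × 1.11 = 0.02373 W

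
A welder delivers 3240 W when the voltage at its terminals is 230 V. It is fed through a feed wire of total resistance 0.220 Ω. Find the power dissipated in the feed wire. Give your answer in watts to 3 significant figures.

43.7 W

Only the current and the line resistance are needed for the I²R loss.
I = P / V = 3240 / 230 = 14.09 A through the feed wire.
P_line = I² R_line = (14.09)² × 0.220 = 43.66 W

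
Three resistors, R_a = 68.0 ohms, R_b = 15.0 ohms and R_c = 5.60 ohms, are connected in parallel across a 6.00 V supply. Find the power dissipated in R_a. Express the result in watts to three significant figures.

0.529 W

The supply voltage appears across each parallel branch — just use P = V²/R_a.
P_R_a = V² / R_a = (6.00)² / 68.0 Ω = 0.5294 W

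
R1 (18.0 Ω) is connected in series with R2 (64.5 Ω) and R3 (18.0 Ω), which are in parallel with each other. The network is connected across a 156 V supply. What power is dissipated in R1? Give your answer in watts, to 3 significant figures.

Replace R2 and R3 with their parallel equivalent so the circuit becomes R1 in series with R_p.
R_p = (64.5×18.0)/(64.5+18.0) = 14.07 Ω
R_total = 18.0 + 14.07 = 32.07 Ω
I = V / R_total = 156 / 32.07 = 4.864 A
R1 carries the full series current, so P = I²R.
P_R1 = (4.864)² × 18.0 = 425.8 W

426 W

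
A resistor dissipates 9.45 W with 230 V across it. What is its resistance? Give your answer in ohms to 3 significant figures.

5600 Ω

The two known quantities fix the third via R = V² / P.
R = (230)² / 9.45 = 5598 Ω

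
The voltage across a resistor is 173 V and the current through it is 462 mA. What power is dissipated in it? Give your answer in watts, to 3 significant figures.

79.9 W

Both the voltage across and the current through the element are known, so P = V I applies directly.
P = 173 V × 0.4620 A = 79.93 W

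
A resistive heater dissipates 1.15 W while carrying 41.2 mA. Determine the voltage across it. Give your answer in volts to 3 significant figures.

27.9 V

Inverting the appropriate power form: V = P / I.
V = 1.15 / 0.04120 = 27.91 V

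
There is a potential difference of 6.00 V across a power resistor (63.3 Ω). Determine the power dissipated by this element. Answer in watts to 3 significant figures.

0.569 W

Voltage and resistance are given, so P = V²/R is the one-step route.
P = (6.00 V)² / 63.3 Ω = 0.5687 W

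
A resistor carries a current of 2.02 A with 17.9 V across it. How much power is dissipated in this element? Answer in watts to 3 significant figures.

36.2 W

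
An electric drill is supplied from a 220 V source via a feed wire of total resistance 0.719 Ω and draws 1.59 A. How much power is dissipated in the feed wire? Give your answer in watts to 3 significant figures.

The feed wire and load are in series, so the same current flows in both; the loss is I²R_line.
The feed wire carries the full 1.59 A.
P_line = I² R_line = (1.590)² × 0.719 = 1.818 W

1.82 W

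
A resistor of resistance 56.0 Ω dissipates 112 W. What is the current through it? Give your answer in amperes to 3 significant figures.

1.41 A

Rearranging the power relation for the two known quantities gives I = √(P / R).
I = √(112 / 56.0) = 1.414 A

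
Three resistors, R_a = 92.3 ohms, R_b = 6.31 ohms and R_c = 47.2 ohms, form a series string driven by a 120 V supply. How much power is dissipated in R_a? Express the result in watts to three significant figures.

Every series element carries the same I. Get I from the total resistance, then P = I² × R_a.
R_total = 92.3 + 6.31 + 47.2 = 145.8 Ω
I = V / R_total = 120 / 145.8 = 0.8230 A
P_R_a = I² × R_a = (0.8230)² × 92.3 = 62.52 W

62.5 W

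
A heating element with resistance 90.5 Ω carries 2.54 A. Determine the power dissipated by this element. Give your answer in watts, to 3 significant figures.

584 W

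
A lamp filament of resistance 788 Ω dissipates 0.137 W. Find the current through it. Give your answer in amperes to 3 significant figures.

0.0132 A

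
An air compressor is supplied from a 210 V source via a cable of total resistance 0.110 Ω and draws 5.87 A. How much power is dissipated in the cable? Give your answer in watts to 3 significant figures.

Line loss is just I²R for the cable — we know both I and R_line directly.
The cable carries the full 5.87 A.
P_line = I² R_line = (5.870)² × 0.110 = 3.790 W

3.79 W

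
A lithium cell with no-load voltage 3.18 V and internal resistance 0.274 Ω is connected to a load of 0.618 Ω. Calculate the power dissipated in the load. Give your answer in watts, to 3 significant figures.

7.85 W

With r and R in series, I = ε/(r+R); the load dissipates I²R.
I = ε / (r + R) = 3.18 / (0.274 + 0.618) = 3.565 A
P_load = I² R = (3.565)² × 0.618 = 7.854 W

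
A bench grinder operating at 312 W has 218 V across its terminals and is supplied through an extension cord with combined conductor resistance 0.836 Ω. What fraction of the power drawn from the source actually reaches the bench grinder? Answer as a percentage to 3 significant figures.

I = P / V = 312 / 218 = 1.431 A through the extension cord.
P_line = I² R_line = (1.431)² × 0.836 = 1.712 W
P_source = P_load + P_line = 312.0 + 1.712 = 313.7 W
η = P_load / P_source = 312.0 / 313.7 = 0.9945

99.5 %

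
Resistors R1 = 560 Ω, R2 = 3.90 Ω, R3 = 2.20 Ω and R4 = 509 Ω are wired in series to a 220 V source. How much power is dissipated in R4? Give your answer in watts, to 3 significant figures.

The current is common to all series resistors; compute it, then apply P = I²R for the target.
R_total = 560 + 3.90 + 2.20 + 509 = 1075 Ω
I = V / R_total = 220 / 1075 = 0.2046 A
P_R4 = I² × R4 = (0.2046)² × 509 = 21.31 W

21.3 W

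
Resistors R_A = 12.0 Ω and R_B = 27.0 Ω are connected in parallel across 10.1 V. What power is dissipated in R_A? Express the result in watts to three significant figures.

Every branch has 10.1 V across it, so for R_A the power is simply V²/R.
P_R_A = V² / R_A = (10.1)² / 12.0 Ω = 8.501 W

8.50 W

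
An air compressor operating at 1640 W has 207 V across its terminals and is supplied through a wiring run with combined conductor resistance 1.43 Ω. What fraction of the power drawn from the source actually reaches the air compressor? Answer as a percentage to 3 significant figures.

I = P / V = 1640 / 207 = 7.923 A through the wiring run.
P_line = I² R_line = (7.923)² × 1.43 = 89.76 W
P_source = P_load + P_line = 1640 + 89.76 = 1730 W
η = P_load / P_source = 1640 / 1730 = 0.9481

94.8 %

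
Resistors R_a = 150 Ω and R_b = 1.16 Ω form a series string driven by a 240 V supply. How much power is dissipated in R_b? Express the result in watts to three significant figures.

The current is common to all series resistors; compute it, then apply P = I²R for the target.
R_total = 150 + 1.16 = 151.2 Ω
I = V / R_total = 240 / 151.2 = 1.588 A
P_R_b = I² × R_b = (1.588)² × 1.16 = 2.924 W

2.92 W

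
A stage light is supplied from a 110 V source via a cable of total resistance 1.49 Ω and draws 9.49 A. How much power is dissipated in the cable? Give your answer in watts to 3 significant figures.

The cable and load are in series, so the same current flows in both; the loss is I²R_line.
The cable carries the full 9.49 A.
P_line = I² R_line = (9.490)² × 1.49 = 134.2 W

134 W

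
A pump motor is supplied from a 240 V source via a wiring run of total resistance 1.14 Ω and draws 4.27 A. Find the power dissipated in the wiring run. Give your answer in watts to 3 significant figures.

20.8 W

Line loss is just I²R for the cable — we know both I and R_line directly.
The wiring run carries the full 4.27 A.
P_line = I² R_line = (4.270)² × 1.14 = 20.79 W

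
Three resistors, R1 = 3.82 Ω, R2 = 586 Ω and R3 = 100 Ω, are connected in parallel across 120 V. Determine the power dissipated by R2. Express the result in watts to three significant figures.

24.6 W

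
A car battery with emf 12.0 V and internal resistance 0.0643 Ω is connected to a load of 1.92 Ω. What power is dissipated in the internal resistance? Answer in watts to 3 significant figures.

The internal resistance carries the same current as the load; P_int = I²r.
I = ε / (r + R) = 12.0 / (0.0643 + 1.92) = 6.047 A
P_int = I² r = (6.047)² × 0.0643 = 2.352 W

2.35 W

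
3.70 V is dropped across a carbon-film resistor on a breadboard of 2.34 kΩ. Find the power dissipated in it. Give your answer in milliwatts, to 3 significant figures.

5.85 mW

Voltage and resistance are given, so P = V²/R is the one-step route.
P = (3.70 V)² / 2340 Ω = 0.005850 W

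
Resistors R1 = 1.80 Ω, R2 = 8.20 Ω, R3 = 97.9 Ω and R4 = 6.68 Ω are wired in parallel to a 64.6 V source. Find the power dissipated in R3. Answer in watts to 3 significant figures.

Every branch has 64.6 V across it, so for R3 the power is simply V²/R.
P_R3 = V² / R3 = (64.6)² / 97.9 Ω = 42.63 W

42.6 W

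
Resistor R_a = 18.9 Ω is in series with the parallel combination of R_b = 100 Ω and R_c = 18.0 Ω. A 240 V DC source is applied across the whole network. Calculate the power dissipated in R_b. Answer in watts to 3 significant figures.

First combine the parallel branches into one equivalent R_p, then R_a + R_p is a series pair.
R_p = (100×18.0)/(100+18.0) = 15.25 Ω
R_total = 18.9 + 15.25 = 34.15 Ω
I = V / R_total = 240 / 34.15 = 7.027 A
Voltage across the parallel pair: V_p = I × R_p = 7.027 × 15.25 = 107.2 V
R_b sees V_p directly, so P = V_p² / R_b.
P_R_b = (107.2)² / 100 = 114.9 W

115 W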